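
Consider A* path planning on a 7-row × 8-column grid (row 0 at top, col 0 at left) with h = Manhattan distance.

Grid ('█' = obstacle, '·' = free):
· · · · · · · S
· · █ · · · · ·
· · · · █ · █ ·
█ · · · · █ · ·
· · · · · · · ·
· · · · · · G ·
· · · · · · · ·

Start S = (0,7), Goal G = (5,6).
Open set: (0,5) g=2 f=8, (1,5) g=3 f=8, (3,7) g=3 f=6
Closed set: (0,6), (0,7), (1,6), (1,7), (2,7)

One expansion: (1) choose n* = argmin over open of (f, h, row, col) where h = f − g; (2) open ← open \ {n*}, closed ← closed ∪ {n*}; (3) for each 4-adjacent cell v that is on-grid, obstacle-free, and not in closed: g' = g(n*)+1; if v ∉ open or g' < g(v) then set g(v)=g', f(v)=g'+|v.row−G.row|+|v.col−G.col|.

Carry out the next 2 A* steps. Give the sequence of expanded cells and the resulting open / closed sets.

order=[(3,7) → (3,6)]; open=[(0,5) g=2 f=8, (1,5) g=3 f=8, (4,6) g=5 f=6, (4,7) g=4 f=6]; closed=[(0,6), (0,7), (1,6), (1,7), (2,7), (3,6), (3,7)]

step 1: expand (3,7) (f=6, h=3) → closed; open now [(0,5) g=2 f=8, (1,5) g=3 f=8, (3,6) g=4 f=6, (4,7) g=4 f=6]
step 2: expand (3,6) (f=6, h=2) → closed; open now [(0,5) g=2 f=8, (1,5) g=3 f=8, (4,6) g=5 f=6, (4,7) g=4 f=6]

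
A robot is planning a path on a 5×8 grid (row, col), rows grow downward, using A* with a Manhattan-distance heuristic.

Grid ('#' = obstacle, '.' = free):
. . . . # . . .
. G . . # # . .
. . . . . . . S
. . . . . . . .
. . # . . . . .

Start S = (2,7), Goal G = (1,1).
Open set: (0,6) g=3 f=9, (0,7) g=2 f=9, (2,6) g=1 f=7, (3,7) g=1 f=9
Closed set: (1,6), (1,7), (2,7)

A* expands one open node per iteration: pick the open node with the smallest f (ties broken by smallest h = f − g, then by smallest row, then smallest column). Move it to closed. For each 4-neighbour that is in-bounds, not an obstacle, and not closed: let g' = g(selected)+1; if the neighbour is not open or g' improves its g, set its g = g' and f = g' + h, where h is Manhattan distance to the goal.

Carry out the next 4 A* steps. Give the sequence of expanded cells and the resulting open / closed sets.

order=[(2,6) → (2,5) → (2,4) → (2,3)]; open=[(0,6) g=3 f=9, (0,7) g=2 f=9, (1,3) g=5 f=7, (2,2) g=5 f=7, (3,3) g=5 f=9, (3,4) g=4 f=9, (3,5) g=3 f=9, (3,6) g=2 f=9, (3,7) g=1 f=9]; closed=[(1,6), (1,7), (2,3), (2,4), (2,5), (2,6), (2,7)]

step 1: expand (2,6) (f=7, h=6) → closed; open now [(0,6) g=3 f=9, (0,7) g=2 f=9, (2,5) g=2 f=7, (3,6) g=2 f=9, (3,7) g=1 f=9]
step 2: expand (2,5) (f=7, h=5) → closed; open now [(0,6) g=3 f=9, (0,7) g=2 f=9, (2,4) g=3 f=7, (3,5) g=3 f=9, (3,6) g=2 f=9, (3,7) g=1 f=9]
step 3: expand (2,4) (f=7, h=4) → closed; open now [(0,6) g=3 f=9, (0,7) g=2 f=9, (2,3) g=4 f=7, (3,4) g=4 f=9, (3,5) g=3 f=9, (3,6) g=2 f=9, (3,7) g=1 f=9]
step 4: expand (2,3) (f=7, h=3) → closed; open now [(0,6) g=3 f=9, (0,7) g=2 f=9, (1,3) g=5 f=7, (2,2) g=5 f=7, (3,3) g=5 f=9, (3,4) g=4 f=9, (3,5) g=3 f=9, (3,6) g=2 f=9, (3,7) g=1 f=9]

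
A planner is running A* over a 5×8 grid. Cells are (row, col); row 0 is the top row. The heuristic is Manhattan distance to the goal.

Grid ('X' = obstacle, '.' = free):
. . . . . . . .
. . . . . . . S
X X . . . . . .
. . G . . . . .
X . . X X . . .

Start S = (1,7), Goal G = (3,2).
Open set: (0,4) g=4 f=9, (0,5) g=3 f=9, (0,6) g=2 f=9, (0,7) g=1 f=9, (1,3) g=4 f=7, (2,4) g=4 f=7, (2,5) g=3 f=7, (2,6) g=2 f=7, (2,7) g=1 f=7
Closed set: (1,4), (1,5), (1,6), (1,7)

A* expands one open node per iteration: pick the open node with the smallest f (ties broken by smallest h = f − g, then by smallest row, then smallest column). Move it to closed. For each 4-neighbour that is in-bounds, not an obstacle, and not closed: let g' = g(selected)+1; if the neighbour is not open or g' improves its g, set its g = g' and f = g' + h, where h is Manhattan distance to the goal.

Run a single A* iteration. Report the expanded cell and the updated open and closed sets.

step 1: expand (1,3) (f=7, h=3) → closed; open now [(0,3) g=5 f=9, (0,4) g=4 f=9, (0,5) g=3 f=9, (0,6) g=2 f=9, (0,7) g=1 f=9, (1,2) g=5 f=7, (2,3) g=5 f=7, (2,4) g=4 f=7, (2,5) g=3 f=7, (2,6) g=2 f=7, (2,7) g=1 f=7]

expanded=(1,3); open=[(0,3) g=5 f=9, (0,4) g=4 f=9, (0,5) g=3 f=9, (0,6) g=2 f=9, (0,7) g=1 f=9, (1,2) g=5 f=7, (2,3) g=5 f=7, (2,4) g=4 f=7, (2,5) g=3 f=7, (2,6) g=2 f=7, (2,7) g=1 f=7]; closed=[(1,3), (1,4), (1,5), (1,6), (1,7)]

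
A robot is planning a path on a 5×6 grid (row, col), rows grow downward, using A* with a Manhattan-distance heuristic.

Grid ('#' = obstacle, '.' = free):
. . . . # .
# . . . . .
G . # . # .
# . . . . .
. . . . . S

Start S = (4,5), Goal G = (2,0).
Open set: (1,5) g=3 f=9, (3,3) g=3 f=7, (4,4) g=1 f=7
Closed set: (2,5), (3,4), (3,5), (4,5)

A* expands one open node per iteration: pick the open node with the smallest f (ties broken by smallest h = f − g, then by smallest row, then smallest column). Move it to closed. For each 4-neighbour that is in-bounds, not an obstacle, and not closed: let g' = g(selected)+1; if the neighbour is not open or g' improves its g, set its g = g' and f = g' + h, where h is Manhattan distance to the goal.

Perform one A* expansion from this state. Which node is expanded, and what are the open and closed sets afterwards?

step 1: expand (3,3) (f=7, h=4) → closed; open now [(1,5) g=3 f=9, (2,3) g=4 f=7, (3,2) g=4 f=7, (4,3) g=4 f=9, (4,4) g=1 f=7]

expanded=(3,3); open=[(1,5) g=3 f=9, (2,3) g=4 f=7, (3,2) g=4 f=7, (4,3) g=4 f=9, (4,4) g=1 f=7]; closed=[(2,5), (3,3), (3,4), (3,5), (4,5)]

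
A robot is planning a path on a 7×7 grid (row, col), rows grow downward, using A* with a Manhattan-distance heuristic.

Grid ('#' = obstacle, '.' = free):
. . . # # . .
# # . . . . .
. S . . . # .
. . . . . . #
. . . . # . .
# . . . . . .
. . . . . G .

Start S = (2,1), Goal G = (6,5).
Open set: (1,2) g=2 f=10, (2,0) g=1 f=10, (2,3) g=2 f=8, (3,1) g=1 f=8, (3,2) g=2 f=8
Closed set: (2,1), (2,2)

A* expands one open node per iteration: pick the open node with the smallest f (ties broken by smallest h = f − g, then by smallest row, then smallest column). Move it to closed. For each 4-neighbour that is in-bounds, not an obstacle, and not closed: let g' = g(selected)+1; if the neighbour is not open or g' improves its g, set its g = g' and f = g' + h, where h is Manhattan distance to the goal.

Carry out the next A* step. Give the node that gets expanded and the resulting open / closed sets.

step 1: expand (2,3) (f=8, h=6) → closed; open now [(1,2) g=2 f=10, (1,3) g=3 f=10, (2,0) g=1 f=10, (2,4) g=3 f=8, (3,1) g=1 f=8, (3,2) g=2 f=8, (3,3) g=3 f=8]

expanded=(2,3); open=[(1,2) g=2 f=10, (1,3) g=3 f=10, (2,0) g=1 f=10, (2,4) g=3 f=8, (3,1) g=1 f=8, (3,2) g=2 f=8, (3,3) g=3 f=8]; closed=[(2,1), (2,2), (2,3)]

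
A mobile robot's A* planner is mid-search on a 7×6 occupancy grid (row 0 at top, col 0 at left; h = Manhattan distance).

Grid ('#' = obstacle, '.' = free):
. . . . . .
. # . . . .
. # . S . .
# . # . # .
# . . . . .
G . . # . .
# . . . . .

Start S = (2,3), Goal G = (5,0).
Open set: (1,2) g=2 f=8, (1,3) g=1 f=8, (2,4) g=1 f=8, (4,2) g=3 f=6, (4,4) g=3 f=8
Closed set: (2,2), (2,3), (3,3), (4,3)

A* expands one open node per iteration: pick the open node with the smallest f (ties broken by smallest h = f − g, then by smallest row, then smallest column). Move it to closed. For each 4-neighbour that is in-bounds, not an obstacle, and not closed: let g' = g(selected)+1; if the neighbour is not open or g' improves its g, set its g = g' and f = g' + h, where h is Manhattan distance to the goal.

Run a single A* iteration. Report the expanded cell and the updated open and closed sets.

expanded=(4,2); open=[(1,2) g=2 f=8, (1,3) g=1 f=8, (2,4) g=1 f=8, (4,1) g=4 f=6, (4,4) g=3 f=8, (5,2) g=4 f=6]; closed=[(2,2), (2,3), (3,3), (4,2), (4,3)]

step 1: expand (4,2) (f=6, h=3) → closed; open now [(1,2) g=2 f=8, (1,3) g=1 f=8, (2,4) g=1 f=8, (4,1) g=4 f=6, (4,4) g=3 f=8, (5,2) g=4 f=6]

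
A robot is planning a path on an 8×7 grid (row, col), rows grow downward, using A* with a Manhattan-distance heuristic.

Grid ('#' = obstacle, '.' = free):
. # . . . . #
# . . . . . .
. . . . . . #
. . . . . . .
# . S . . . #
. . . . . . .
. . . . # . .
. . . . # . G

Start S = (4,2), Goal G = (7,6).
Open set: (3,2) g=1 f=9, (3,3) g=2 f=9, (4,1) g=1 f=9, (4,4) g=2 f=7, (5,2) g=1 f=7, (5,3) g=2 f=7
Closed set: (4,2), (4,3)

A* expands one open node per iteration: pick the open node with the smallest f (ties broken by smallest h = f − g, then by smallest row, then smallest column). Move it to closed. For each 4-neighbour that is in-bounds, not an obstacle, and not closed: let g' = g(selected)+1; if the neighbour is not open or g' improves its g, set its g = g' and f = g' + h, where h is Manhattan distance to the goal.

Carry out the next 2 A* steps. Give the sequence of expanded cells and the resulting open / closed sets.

step 1: expand (4,4) (f=7, h=5) → closed; open now [(3,2) g=1 f=9, (3,3) g=2 f=9, (3,4) g=3 f=9, (4,1) g=1 f=9, (4,5) g=3 f=7, (5,2) g=1 f=7, (5,3) g=2 f=7, (5,4) g=3 f=7]
step 2: expand (4,5) (f=7, h=4) → closed; open now [(3,2) g=1 f=9, (3,3) g=2 f=9, (3,4) g=3 f=9, (3,5) g=4 f=9, (4,1) g=1 f=9, (5,2) g=1 f=7, (5,3) g=2 f=7, (5,4) g=3 f=7, (5,5) g=4 f=7]

order=[(4,4) → (4,5)]; open=[(3,2) g=1 f=9, (3,3) g=2 f=9, (3,4) g=3 f=9, (3,5) g=4 f=9, (4,1) g=1 f=9, (5,2) g=1 f=7, (5,3) g=2 f=7, (5,4) g=3 f=7, (5,5) g=4 f=7]; closed=[(4,2), (4,3), (4,4), (4,5)]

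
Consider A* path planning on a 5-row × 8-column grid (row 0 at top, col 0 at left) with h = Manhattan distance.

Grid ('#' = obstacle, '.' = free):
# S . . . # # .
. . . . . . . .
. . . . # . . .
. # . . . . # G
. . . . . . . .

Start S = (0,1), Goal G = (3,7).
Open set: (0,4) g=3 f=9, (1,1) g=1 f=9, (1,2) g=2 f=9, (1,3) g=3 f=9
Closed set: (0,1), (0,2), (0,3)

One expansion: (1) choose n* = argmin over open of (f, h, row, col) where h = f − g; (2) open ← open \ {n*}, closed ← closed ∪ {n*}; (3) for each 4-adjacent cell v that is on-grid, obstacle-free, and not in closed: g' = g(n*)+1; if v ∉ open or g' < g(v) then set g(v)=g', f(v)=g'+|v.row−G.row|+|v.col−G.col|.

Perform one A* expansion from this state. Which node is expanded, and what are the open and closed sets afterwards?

expanded=(0,4); open=[(1,1) g=1 f=9, (1,2) g=2 f=9, (1,3) g=3 f=9, (1,4) g=4 f=9]; closed=[(0,1), (0,2), (0,3), (0,4)]

step 1: expand (0,4) (f=9, h=6) → closed; open now [(1,1) g=1 f=9, (1,2) g=2 f=9, (1,3) g=3 f=9, (1,4) g=4 f=9]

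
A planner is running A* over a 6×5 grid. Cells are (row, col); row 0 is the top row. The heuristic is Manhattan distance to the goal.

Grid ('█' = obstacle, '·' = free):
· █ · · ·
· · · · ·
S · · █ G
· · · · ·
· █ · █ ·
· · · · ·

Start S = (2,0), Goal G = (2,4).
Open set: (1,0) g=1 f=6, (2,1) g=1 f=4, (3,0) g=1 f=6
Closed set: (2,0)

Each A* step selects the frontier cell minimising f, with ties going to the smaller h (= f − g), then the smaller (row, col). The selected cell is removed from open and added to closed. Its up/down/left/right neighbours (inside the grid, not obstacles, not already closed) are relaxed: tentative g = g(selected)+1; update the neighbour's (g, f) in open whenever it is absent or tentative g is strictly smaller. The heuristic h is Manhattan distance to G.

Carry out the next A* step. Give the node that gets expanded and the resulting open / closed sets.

step 1: expand (2,1) (f=4, h=3) → closed; open now [(1,0) g=1 f=6, (1,1) g=2 f=6, (2,2) g=2 f=4, (3,0) g=1 f=6, (3,1) g=2 f=6]

expanded=(2,1); open=[(1,0) g=1 f=6, (1,1) g=2 f=6, (2,2) g=2 f=4, (3,0) g=1 f=6, (3,1) g=2 f=6]; closed=[(2,0), (2,1)]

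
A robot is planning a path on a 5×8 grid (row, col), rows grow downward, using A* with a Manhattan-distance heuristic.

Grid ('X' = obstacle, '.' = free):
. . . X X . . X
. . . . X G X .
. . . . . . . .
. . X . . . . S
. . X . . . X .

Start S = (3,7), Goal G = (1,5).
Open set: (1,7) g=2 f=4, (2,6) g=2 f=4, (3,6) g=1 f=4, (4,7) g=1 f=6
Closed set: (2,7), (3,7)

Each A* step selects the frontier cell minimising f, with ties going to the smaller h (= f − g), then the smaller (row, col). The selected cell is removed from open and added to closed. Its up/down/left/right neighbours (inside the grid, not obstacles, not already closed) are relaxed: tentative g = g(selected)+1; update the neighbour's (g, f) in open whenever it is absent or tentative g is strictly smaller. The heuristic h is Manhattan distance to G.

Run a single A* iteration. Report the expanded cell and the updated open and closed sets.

expanded=(1,7); open=[(2,6) g=2 f=4, (3,6) g=1 f=4, (4,7) g=1 f=6]; closed=[(1,7), (2,7), (3,7)]

step 1: expand (1,7) (f=4, h=2) → closed; open now [(2,6) g=2 f=4, (3,6) g=1 f=4, (4,7) g=1 f=6]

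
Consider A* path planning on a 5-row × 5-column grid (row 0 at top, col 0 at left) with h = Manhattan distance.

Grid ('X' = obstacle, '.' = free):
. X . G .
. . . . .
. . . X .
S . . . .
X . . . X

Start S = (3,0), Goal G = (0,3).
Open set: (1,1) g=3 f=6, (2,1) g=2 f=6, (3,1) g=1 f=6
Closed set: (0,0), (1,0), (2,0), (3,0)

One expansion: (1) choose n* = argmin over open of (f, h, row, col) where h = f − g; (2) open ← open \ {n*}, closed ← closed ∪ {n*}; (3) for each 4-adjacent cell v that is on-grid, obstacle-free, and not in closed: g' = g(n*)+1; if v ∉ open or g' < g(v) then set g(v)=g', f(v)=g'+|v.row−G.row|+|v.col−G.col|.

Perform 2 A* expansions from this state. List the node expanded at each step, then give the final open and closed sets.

order=[(1,1) → (1,2)]; open=[(0,2) g=5 f=6, (1,3) g=5 f=6, (2,1) g=2 f=6, (2,2) g=5 f=8, (3,1) g=1 f=6]; closed=[(0,0), (1,0), (1,1), (1,2), (2,0), (3,0)]

step 1: expand (1,1) (f=6, h=3) → closed; open now [(1,2) g=4 f=6, (2,1) g=2 f=6, (3,1) g=1 f=6]
step 2: expand (1,2) (f=6, h=2) → closed; open now [(0,2) g=5 f=6, (1,3) g=5 f=6, (2,1) g=2 f=6, (2,2) g=5 f=8, (3,1) g=1 f=6]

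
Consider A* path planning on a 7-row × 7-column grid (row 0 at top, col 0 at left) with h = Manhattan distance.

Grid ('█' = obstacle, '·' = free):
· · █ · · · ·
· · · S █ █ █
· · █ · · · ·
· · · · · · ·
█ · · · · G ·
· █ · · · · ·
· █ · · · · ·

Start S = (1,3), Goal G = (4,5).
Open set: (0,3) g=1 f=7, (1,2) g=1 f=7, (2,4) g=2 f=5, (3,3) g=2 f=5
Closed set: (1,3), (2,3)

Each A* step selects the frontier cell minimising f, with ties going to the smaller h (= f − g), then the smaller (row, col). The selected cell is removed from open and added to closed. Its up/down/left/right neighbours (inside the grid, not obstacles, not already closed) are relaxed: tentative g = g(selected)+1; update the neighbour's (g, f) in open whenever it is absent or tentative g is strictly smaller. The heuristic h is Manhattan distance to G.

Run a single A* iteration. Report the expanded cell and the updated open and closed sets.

expanded=(2,4); open=[(0,3) g=1 f=7, (1,2) g=1 f=7, (2,5) g=3 f=5, (3,3) g=2 f=5, (3,4) g=3 f=5]; closed=[(1,3), (2,3), (2,4)]

step 1: expand (2,4) (f=5, h=3) → closed; open now [(0,3) g=1 f=7, (1,2) g=1 f=7, (2,5) g=3 f=5, (3,3) g=2 f=5, (3,4) g=3 f=5]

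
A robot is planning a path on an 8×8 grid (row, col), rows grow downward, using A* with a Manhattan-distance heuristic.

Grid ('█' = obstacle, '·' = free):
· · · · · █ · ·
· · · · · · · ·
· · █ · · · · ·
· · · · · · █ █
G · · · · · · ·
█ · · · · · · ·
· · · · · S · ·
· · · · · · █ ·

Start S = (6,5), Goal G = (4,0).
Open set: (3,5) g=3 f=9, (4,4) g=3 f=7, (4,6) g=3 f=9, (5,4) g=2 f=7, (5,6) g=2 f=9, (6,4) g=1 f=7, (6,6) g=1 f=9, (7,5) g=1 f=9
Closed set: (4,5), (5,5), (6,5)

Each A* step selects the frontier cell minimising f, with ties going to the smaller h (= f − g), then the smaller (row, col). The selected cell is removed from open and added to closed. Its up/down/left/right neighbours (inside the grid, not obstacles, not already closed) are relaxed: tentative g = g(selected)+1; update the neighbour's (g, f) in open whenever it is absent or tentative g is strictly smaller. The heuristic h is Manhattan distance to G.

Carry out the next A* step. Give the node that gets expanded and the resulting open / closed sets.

expanded=(4,4); open=[(3,4) g=4 f=9, (3,5) g=3 f=9, (4,3) g=4 f=7, (4,6) g=3 f=9, (5,4) g=2 f=7, (5,6) g=2 f=9, (6,4) g=1 f=7, (6,6) g=1 f=9, (7,5) g=1 f=9]; closed=[(4,4), (4,5), (5,5), (6,5)]

step 1: expand (4,4) (f=7, h=4) → closed; open now [(3,4) g=4 f=9, (3,5) g=3 f=9, (4,3) g=4 f=7, (4,6) g=3 f=9, (5,4) g=2 f=7, (5,6) g=2 f=9, (6,4) g=1 f=7, (6,6) g=1 f=9, (7,5) g=1 f=9]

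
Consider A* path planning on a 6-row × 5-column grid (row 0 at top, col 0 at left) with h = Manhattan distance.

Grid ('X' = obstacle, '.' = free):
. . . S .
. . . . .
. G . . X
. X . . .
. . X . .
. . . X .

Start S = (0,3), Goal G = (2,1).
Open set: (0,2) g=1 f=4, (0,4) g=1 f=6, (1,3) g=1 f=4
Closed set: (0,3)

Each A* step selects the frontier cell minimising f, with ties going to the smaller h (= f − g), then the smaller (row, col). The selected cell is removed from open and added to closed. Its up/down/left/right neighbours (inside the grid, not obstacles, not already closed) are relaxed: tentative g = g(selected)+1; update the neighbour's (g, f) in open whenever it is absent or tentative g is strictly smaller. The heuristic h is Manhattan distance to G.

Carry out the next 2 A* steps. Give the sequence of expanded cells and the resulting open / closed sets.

step 1: expand (0,2) (f=4, h=3) → closed; open now [(0,1) g=2 f=4, (0,4) g=1 f=6, (1,2) g=2 f=4, (1,3) g=1 f=4]
step 2: expand (0,1) (f=4, h=2) → closed; open now [(0,0) g=3 f=6, (0,4) g=1 f=6, (1,1) g=3 f=4, (1,2) g=2 f=4, (1,3) g=1 f=4]

order=[(0,2) → (0,1)]; open=[(0,0) g=3 f=6, (0,4) g=1 f=6, (1,1) g=3 f=4, (1,2) g=2 f=4, (1,3) g=1 f=4]; closed=[(0,1), (0,2), (0,3)]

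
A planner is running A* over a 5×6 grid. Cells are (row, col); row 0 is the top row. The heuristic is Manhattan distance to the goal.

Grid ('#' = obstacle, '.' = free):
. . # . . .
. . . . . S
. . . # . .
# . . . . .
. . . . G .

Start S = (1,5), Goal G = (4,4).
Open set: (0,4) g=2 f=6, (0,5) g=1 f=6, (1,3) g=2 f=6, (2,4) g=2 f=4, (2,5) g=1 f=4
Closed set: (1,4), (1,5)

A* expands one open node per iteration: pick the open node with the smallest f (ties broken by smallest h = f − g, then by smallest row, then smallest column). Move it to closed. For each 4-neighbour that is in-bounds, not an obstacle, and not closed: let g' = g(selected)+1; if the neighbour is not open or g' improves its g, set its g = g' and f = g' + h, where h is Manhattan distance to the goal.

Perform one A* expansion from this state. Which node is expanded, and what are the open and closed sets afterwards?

expanded=(2,4); open=[(0,4) g=2 f=6, (0,5) g=1 f=6, (1,3) g=2 f=6, (2,5) g=1 f=4, (3,4) g=3 f=4]; closed=[(1,4), (1,5), (2,4)]

step 1: expand (2,4) (f=4, h=2) → closed; open now [(0,4) g=2 f=6, (0,5) g=1 f=6, (1,3) g=2 f=6, (2,5) g=1 f=4, (3,4) g=3 f=4]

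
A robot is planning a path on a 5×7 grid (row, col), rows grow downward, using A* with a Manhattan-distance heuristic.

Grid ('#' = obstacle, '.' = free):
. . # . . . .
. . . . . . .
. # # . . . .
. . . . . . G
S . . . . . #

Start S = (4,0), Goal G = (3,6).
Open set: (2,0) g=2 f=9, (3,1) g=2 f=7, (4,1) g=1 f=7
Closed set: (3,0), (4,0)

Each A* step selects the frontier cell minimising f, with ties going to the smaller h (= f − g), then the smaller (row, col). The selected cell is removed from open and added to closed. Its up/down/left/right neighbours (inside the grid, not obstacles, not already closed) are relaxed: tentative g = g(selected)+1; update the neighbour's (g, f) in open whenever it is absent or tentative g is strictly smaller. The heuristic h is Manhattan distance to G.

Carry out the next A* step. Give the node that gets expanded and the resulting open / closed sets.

expanded=(3,1); open=[(2,0) g=2 f=9, (3,2) g=3 f=7, (4,1) g=1 f=7]; closed=[(3,0), (3,1), (4,0)]

step 1: expand (3,1) (f=7, h=5) → closed; open now [(2,0) g=2 f=9, (3,2) g=3 f=7, (4,1) g=1 f=7]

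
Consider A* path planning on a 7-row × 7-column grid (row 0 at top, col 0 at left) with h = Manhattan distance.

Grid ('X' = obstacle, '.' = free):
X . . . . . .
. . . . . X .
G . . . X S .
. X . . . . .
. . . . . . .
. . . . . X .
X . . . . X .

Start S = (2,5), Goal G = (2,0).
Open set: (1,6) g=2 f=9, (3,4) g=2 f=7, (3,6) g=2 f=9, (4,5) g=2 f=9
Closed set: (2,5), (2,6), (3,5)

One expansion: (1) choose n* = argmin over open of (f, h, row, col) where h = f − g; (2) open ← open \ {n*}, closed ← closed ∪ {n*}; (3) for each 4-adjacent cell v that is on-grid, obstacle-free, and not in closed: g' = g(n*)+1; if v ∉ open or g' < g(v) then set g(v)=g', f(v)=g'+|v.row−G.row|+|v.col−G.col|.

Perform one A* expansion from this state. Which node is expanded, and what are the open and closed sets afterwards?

expanded=(3,4); open=[(1,6) g=2 f=9, (3,3) g=3 f=7, (3,6) g=2 f=9, (4,4) g=3 f=9, (4,5) g=2 f=9]; closed=[(2,5), (2,6), (3,4), (3,5)]

step 1: expand (3,4) (f=7, h=5) → closed; open now [(1,6) g=2 f=9, (3,3) g=3 f=7, (3,6) g=2 f=9, (4,4) g=3 f=9, (4,5) g=2 f=9]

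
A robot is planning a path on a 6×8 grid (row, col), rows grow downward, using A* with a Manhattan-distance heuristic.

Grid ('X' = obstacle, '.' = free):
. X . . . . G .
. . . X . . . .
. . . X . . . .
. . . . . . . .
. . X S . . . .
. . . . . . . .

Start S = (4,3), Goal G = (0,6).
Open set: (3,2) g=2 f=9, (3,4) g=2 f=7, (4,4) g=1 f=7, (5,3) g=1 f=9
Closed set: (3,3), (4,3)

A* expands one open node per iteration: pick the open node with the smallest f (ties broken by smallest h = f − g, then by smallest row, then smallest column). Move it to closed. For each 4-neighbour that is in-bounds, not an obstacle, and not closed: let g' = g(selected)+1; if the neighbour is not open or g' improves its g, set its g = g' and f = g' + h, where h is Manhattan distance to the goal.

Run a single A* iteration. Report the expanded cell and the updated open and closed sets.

step 1: expand (3,4) (f=7, h=5) → closed; open now [(2,4) g=3 f=7, (3,2) g=2 f=9, (3,5) g=3 f=7, (4,4) g=1 f=7, (5,3) g=1 f=9]

expanded=(3,4); open=[(2,4) g=3 f=7, (3,2) g=2 f=9, (3,5) g=3 f=7, (4,4) g=1 f=7, (5,3) g=1 f=9]; closed=[(3,3), (3,4), (4,3)]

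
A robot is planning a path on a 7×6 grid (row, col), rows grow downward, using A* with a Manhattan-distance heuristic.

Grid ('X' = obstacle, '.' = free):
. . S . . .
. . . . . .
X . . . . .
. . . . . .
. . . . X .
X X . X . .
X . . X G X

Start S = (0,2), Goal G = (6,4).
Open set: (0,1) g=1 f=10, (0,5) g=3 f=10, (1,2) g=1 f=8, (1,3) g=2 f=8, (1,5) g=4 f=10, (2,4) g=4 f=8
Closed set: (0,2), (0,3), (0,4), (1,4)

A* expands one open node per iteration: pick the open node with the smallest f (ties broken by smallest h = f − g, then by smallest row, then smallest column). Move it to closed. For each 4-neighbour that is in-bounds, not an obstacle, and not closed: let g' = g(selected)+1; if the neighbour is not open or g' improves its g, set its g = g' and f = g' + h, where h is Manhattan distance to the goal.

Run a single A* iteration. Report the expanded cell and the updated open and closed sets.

step 1: expand (2,4) (f=8, h=4) → closed; open now [(0,1) g=1 f=10, (0,5) g=3 f=10, (1,2) g=1 f=8, (1,3) g=2 f=8, (1,5) g=4 f=10, (2,3) g=5 f=10, (2,5) g=5 f=10, (3,4) g=5 f=8]

expanded=(2,4); open=[(0,1) g=1 f=10, (0,5) g=3 f=10, (1,2) g=1 f=8, (1,3) g=2 f=8, (1,5) g=4 f=10, (2,3) g=5 f=10, (2,5) g=5 f=10, (3,4) g=5 f=8]; closed=[(0,2), (0,3), (0,4), (1,4), (2,4)]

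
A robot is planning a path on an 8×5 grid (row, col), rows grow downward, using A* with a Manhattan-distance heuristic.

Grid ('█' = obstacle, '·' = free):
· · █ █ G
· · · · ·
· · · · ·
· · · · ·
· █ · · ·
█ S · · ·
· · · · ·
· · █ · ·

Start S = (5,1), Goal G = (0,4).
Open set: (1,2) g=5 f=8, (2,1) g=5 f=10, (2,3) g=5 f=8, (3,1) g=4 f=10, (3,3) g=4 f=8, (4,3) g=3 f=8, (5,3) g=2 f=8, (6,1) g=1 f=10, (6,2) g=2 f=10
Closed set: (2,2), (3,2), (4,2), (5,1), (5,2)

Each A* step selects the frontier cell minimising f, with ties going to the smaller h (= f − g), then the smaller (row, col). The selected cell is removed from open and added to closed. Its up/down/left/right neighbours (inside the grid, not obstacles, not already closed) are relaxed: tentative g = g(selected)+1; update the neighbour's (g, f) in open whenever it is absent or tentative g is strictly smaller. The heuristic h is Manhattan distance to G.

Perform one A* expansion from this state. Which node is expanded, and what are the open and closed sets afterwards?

expanded=(1,2); open=[(1,1) g=6 f=10, (1,3) g=6 f=8, (2,1) g=5 f=10, (2,3) g=5 f=8, (3,1) g=4 f=10, (3,3) g=4 f=8, (4,3) g=3 f=8, (5,3) g=2 f=8, (6,1) g=1 f=10, (6,2) g=2 f=10]; closed=[(1,2), (2,2), (3,2), (4,2), (5,1), (5,2)]

step 1: expand (1,2) (f=8, h=3) → closed; open now [(1,1) g=6 f=10, (1,3) g=6 f=8, (2,1) g=5 f=10, (2,3) g=5 f=8, (3,1) g=4 f=10, (3,3) g=4 f=8, (4,3) g=3 f=8, (5,3) g=2 f=8, (6,1) g=1 f=10, (6,2) g=2 f=10]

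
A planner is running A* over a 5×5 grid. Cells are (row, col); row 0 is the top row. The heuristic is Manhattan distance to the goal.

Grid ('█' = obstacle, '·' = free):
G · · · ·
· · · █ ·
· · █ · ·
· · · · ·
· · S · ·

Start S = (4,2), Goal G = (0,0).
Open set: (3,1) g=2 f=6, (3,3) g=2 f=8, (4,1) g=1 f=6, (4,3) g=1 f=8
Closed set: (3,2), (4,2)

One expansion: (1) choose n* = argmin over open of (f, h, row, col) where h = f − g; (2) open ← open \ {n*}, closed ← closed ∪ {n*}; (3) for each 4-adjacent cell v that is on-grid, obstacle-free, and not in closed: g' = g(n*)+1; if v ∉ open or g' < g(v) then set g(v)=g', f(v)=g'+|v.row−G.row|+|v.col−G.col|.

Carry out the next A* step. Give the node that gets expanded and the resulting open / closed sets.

expanded=(3,1); open=[(2,1) g=3 f=6, (3,0) g=3 f=6, (3,3) g=2 f=8, (4,1) g=1 f=6, (4,3) g=1 f=8]; closed=[(3,1), (3,2), (4,2)]

step 1: expand (3,1) (f=6, h=4) → closed; open now [(2,1) g=3 f=6, (3,0) g=3 f=6, (3,3) g=2 f=8, (4,1) g=1 f=6, (4,3) g=1 f=8]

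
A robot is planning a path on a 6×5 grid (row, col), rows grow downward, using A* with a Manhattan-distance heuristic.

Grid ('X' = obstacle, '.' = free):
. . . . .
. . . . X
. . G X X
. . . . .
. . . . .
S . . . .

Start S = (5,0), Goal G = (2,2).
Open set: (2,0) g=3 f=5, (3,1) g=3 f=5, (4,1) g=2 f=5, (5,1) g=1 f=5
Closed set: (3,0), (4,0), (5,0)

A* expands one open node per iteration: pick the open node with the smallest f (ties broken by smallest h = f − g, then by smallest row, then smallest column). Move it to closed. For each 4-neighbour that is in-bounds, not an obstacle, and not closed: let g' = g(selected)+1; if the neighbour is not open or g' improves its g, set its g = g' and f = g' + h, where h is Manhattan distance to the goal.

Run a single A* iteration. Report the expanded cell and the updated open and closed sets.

expanded=(2,0); open=[(1,0) g=4 f=7, (2,1) g=4 f=5, (3,1) g=3 f=5, (4,1) g=2 f=5, (5,1) g=1 f=5]; closed=[(2,0), (3,0), (4,0), (5,0)]

step 1: expand (2,0) (f=5, h=2) → closed; open now [(1,0) g=4 f=7, (2,1) g=4 f=5, (3,1) g=3 f=5, (4,1) g=2 f=5, (5,1) g=1 f=5]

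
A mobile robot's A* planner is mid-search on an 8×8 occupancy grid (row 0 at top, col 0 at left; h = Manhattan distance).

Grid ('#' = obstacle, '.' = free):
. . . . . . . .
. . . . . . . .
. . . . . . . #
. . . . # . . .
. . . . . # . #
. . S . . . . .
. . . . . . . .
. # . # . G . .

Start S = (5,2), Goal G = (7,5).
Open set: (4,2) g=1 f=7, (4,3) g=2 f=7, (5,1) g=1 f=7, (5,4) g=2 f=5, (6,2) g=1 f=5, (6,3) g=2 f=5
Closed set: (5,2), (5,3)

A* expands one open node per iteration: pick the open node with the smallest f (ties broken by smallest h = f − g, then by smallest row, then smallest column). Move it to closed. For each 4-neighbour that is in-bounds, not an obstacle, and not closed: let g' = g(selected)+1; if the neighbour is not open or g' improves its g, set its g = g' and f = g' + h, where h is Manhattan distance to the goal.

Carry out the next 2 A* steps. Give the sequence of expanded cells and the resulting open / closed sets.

order=[(5,4) → (5,5)]; open=[(4,2) g=1 f=7, (4,3) g=2 f=7, (4,4) g=3 f=7, (5,1) g=1 f=7, (5,6) g=4 f=7, (6,2) g=1 f=5, (6,3) g=2 f=5, (6,4) g=3 f=5, (6,5) g=4 f=5]; closed=[(5,2), (5,3), (5,4), (5,5)]

step 1: expand (5,4) (f=5, h=3) → closed; open now [(4,2) g=1 f=7, (4,3) g=2 f=7, (4,4) g=3 f=7, (5,1) g=1 f=7, (5,5) g=3 f=5, (6,2) g=1 f=5, (6,3) g=2 f=5, (6,4) g=3 f=5]
step 2: expand (5,5) (f=5, h=2) → closed; open now [(4,2) g=1 f=7, (4,3) g=2 f=7, (4,4) g=3 f=7, (5,1) g=1 f=7, (5,6) g=4 f=7, (6,2) g=1 f=5, (6,3) g=2 f=5, (6,4) g=3 f=5, (6,5) g=4 f=5]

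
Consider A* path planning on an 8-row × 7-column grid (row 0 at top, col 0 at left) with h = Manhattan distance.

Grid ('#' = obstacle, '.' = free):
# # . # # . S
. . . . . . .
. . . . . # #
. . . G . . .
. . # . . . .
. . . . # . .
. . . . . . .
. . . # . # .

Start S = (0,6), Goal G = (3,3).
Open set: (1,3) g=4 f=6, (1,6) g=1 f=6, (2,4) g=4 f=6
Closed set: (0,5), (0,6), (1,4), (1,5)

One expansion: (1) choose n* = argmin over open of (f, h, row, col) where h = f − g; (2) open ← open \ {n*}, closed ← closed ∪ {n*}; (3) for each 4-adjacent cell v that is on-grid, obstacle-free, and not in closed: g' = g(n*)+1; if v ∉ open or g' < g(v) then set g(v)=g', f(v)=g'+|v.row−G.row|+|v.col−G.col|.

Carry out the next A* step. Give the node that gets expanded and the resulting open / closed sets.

step 1: expand (1,3) (f=6, h=2) → closed; open now [(1,2) g=5 f=8, (1,6) g=1 f=6, (2,3) g=5 f=6, (2,4) g=4 f=6]

expanded=(1,3); open=[(1,2) g=5 f=8, (1,6) g=1 f=6, (2,3) g=5 f=6, (2,4) g=4 f=6]; closed=[(0,5), (0,6), (1,3), (1,4), (1,5)]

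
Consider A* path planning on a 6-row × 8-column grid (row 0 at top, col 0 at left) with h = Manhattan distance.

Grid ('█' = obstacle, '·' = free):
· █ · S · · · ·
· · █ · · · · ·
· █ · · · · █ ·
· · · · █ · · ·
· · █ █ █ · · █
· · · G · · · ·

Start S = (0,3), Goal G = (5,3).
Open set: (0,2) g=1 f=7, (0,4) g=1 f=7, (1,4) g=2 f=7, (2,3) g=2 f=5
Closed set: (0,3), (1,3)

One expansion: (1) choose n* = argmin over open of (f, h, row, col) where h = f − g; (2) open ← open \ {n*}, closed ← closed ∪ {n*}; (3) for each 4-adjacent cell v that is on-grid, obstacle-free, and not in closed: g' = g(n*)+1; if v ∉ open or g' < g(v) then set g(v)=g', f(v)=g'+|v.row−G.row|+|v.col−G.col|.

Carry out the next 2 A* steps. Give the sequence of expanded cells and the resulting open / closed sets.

order=[(2,3) → (3,3)]; open=[(0,2) g=1 f=7, (0,4) g=1 f=7, (1,4) g=2 f=7, (2,2) g=3 f=7, (2,4) g=3 f=7, (3,2) g=4 f=7]; closed=[(0,3), (1,3), (2,3), (3,3)]

step 1: expand (2,3) (f=5, h=3) → closed; open now [(0,2) g=1 f=7, (0,4) g=1 f=7, (1,4) g=2 f=7, (2,2) g=3 f=7, (2,4) g=3 f=7, (3,3) g=3 f=5]
step 2: expand (3,3) (f=5, h=2) → closed; open now [(0,2) g=1 f=7, (0,4) g=1 f=7, (1,4) g=2 f=7, (2,2) g=3 f=7, (2,4) g=3 f=7, (3,2) g=4 f=7]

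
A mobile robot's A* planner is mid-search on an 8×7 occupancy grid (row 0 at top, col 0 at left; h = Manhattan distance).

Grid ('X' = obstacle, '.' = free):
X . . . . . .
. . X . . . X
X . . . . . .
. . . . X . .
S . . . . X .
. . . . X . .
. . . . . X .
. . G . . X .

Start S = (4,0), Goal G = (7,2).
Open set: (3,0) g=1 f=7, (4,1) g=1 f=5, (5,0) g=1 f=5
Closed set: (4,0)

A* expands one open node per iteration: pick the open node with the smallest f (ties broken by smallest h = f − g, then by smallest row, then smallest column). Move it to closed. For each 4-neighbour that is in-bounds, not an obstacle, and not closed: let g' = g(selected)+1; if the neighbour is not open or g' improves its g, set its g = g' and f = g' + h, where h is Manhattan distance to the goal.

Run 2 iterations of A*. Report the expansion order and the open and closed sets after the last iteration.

order=[(4,1) → (4,2)]; open=[(3,0) g=1 f=7, (3,1) g=2 f=7, (3,2) g=3 f=7, (4,3) g=3 f=7, (5,0) g=1 f=5, (5,1) g=2 f=5, (5,2) g=3 f=5]; closed=[(4,0), (4,1), (4,2)]

step 1: expand (4,1) (f=5, h=4) → closed; open now [(3,0) g=1 f=7, (3,1) g=2 f=7, (4,2) g=2 f=5, (5,0) g=1 f=5, (5,1) g=2 f=5]
step 2: expand (4,2) (f=5, h=3) → closed; open now [(3,0) g=1 f=7, (3,1) g=2 f=7, (3,2) g=3 f=7, (4,3) g=3 f=7, (5,0) g=1 f=5, (5,1) g=2 f=5, (5,2) g=3 f=5]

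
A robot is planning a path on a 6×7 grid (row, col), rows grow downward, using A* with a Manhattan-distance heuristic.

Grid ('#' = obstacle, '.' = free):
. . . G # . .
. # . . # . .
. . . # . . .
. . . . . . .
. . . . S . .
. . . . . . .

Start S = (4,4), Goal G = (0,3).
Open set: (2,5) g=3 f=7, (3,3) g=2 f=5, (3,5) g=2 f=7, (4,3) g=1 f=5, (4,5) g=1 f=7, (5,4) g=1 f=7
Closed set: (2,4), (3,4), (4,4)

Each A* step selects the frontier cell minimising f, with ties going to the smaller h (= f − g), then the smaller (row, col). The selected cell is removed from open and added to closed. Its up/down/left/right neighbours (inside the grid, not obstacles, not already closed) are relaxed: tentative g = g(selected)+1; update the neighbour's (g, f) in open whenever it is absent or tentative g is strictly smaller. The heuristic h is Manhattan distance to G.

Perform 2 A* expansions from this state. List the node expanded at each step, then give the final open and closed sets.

step 1: expand (3,3) (f=5, h=3) → closed; open now [(2,5) g=3 f=7, (3,2) g=3 f=7, (3,5) g=2 f=7, (4,3) g=1 f=5, (4,5) g=1 f=7, (5,4) g=1 f=7]
step 2: expand (4,3) (f=5, h=4) → closed; open now [(2,5) g=3 f=7, (3,2) g=3 f=7, (3,5) g=2 f=7, (4,2) g=2 f=7, (4,5) g=1 f=7, (5,3) g=2 f=7, (5,4) g=1 f=7]

order=[(3,3) → (4,3)]; open=[(2,5) g=3 f=7, (3,2) g=3 f=7, (3,5) g=2 f=7, (4,2) g=2 f=7, (4,5) g=1 f=7, (5,3) g=2 f=7, (5,4) g=1 f=7]; closed=[(2,4), (3,3), (3,4), (4,3), (4,4)]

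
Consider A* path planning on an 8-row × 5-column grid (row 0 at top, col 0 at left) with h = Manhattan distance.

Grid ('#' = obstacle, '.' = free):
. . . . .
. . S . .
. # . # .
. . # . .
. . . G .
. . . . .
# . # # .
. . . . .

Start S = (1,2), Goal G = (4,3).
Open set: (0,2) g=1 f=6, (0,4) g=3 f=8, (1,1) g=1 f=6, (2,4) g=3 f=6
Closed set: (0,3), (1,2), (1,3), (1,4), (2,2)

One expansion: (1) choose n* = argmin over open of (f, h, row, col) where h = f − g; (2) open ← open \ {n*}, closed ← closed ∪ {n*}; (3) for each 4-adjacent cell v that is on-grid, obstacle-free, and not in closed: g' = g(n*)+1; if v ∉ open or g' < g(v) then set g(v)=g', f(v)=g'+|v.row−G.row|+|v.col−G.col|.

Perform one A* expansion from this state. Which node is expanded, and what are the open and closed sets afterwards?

expanded=(2,4); open=[(0,2) g=1 f=6, (0,4) g=3 f=8, (1,1) g=1 f=6, (3,4) g=4 f=6]; closed=[(0,3), (1,2), (1,3), (1,4), (2,2), (2,4)]

step 1: expand (2,4) (f=6, h=3) → closed; open now [(0,2) g=1 f=6, (0,4) g=3 f=8, (1,1) g=1 f=6, (3,4) g=4 f=6]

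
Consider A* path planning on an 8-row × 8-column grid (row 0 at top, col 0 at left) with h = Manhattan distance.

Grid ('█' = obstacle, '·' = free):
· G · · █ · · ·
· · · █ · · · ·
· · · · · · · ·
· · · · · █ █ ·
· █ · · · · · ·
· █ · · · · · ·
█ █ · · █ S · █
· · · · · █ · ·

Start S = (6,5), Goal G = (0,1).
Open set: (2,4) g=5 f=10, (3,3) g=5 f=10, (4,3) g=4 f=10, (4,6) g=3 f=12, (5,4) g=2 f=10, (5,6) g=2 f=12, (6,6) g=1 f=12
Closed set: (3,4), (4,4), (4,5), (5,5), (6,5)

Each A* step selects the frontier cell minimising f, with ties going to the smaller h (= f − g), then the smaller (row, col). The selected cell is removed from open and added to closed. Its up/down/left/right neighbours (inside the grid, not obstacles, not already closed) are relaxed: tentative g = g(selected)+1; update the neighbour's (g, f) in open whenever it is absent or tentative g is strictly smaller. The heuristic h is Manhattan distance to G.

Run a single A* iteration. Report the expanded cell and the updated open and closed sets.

step 1: expand (2,4) (f=10, h=5) → closed; open now [(1,4) g=6 f=10, (2,3) g=6 f=10, (2,5) g=6 f=12, (3,3) g=5 f=10, (4,3) g=4 f=10, (4,6) g=3 f=12, (5,4) g=2 f=10, (5,6) g=2 f=12, (6,6) g=1 f=12]

expanded=(2,4); open=[(1,4) g=6 f=10, (2,3) g=6 f=10, (2,5) g=6 f=12, (3,3) g=5 f=10, (4,3) g=4 f=10, (4,6) g=3 f=12, (5,4) g=2 f=10, (5,6) g=2 f=12, (6,6) g=1 f=12]; closed=[(2,4), (3,4), (4,4), (4,5), (5,5), (6,5)]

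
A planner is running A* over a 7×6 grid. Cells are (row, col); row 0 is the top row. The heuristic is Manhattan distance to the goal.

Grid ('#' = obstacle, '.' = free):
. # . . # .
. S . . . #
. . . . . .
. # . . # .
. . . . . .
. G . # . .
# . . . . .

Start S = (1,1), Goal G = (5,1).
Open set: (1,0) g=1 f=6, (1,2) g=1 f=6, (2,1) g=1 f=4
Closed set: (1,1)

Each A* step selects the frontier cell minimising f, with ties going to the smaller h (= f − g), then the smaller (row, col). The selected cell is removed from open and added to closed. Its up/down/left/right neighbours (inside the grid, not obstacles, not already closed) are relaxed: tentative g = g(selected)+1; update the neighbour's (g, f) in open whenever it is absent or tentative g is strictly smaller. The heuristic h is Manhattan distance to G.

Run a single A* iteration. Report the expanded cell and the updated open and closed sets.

step 1: expand (2,1) (f=4, h=3) → closed; open now [(1,0) g=1 f=6, (1,2) g=1 f=6, (2,0) g=2 f=6, (2,2) g=2 f=6]

expanded=(2,1); open=[(1,0) g=1 f=6, (1,2) g=1 f=6, (2,0) g=2 f=6, (2,2) g=2 f=6]; closed=[(1,1), (2,1)]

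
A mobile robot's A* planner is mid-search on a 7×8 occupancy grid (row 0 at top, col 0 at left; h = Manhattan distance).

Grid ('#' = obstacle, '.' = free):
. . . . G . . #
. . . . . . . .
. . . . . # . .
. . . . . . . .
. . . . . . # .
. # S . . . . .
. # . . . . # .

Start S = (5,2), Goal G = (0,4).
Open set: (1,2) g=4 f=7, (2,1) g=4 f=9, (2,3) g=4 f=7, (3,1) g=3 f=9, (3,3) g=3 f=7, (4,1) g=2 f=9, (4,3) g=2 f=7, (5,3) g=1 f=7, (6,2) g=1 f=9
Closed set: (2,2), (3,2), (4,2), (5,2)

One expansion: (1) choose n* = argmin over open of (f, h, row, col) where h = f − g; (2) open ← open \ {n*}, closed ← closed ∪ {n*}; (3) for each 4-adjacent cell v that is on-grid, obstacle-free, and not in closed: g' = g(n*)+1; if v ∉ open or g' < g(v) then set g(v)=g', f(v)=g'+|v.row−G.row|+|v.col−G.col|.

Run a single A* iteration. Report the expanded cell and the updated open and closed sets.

expanded=(1,2); open=[(0,2) g=5 f=7, (1,1) g=5 f=9, (1,3) g=5 f=7, (2,1) g=4 f=9, (2,3) g=4 f=7, (3,1) g=3 f=9, (3,3) g=3 f=7, (4,1) g=2 f=9, (4,3) g=2 f=7, (5,3) g=1 f=7, (6,2) g=1 f=9]; closed=[(1,2), (2,2), (3,2), (4,2), (5,2)]

step 1: expand (1,2) (f=7, h=3) → closed; open now [(0,2) g=5 f=7, (1,1) g=5 f=9, (1,3) g=5 f=7, (2,1) g=4 f=9, (2,3) g=4 f=7, (3,1) g=3 f=9, (3,3) g=3 f=7, (4,1) g=2 f=9, (4,3) g=2 f=7, (5,3) g=1 f=7, (6,2) g=1 f=9]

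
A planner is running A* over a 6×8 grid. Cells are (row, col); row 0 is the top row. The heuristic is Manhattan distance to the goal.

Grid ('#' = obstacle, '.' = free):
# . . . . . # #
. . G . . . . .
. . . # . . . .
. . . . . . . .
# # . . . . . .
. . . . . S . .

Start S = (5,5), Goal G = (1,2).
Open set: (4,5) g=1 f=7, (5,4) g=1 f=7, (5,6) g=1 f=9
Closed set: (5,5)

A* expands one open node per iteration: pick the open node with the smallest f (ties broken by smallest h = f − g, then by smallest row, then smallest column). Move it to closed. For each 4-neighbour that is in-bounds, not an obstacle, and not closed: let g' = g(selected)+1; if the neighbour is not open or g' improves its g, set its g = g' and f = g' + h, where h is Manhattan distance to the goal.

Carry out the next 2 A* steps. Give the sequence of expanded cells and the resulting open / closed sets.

step 1: expand (4,5) (f=7, h=6) → closed; open now [(3,5) g=2 f=7, (4,4) g=2 f=7, (4,6) g=2 f=9, (5,4) g=1 f=7, (5,6) g=1 f=9]
step 2: expand (3,5) (f=7, h=5) → closed; open now [(2,5) g=3 f=7, (3,4) g=3 f=7, (3,6) g=3 f=9, (4,4) g=2 f=7, (4,6) g=2 f=9, (5,4) g=1 f=7, (5,6) g=1 f=9]

order=[(4,5) → (3,5)]; open=[(2,5) g=3 f=7, (3,4) g=3 f=7, (3,6) g=3 f=9, (4,4) g=2 f=7, (4,6) g=2 f=9, (5,4) g=1 f=7, (5,6) g=1 f=9]; closed=[(3,5), (4,5), (5,5)]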